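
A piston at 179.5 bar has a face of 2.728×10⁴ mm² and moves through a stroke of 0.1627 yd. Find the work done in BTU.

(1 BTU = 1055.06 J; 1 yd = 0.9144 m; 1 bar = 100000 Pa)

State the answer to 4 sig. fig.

179.5 bar → 1.795×10⁷ Pa
2.728×10⁴ mm² → 0.02728 m²
F = P × A = 1.795×10⁷ × 0.02728 = 489676 N
0.1627 yd → 0.148773 m
W = F × d = 489676 × 0.148773 = 72850.6 J
In BTU: 72850.6 / 1055.06 = 69.0488 BTU

69.05 BTU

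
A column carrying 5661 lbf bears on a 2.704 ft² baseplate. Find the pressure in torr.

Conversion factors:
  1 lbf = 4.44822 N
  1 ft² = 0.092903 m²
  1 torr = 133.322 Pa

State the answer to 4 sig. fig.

751.9 torr

5661 lbf × 4.44822 → 25181.4 N
2.704 ft² × 0.092903 → 0.25121 m²
P = F / A = 25181.4 N / 0.25121 m² = 100240 Pa
100240 Pa ÷ (133.322 Pa/torr) = 751.864 torr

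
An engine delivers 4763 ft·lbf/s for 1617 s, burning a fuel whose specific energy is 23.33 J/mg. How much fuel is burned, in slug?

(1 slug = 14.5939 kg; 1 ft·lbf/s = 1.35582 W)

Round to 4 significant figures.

4763 ft·lbf/s → 6457.77 W
E = P × t = 6457.77 × 1617 = 1.04422×10⁷ J
23.33 J/mg → 2.333×10⁷ J/kg
m = E / e_s = 1.04422×10⁷ / 2.333×10⁷ = 0.447587 kg
In slug: 0.447587 / 14.5939 = 0.0306695 slug

0.03067 slug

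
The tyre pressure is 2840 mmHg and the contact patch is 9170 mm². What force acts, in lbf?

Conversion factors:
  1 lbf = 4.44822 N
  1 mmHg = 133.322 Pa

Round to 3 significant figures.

2840 mmHg × 133.322 = 378634 Pa
9170 mm² × 10⁻⁶ = 0.00917 m²
F = P × A = 378634 Pa × 0.00917 m² = 3472.07 N
3472.07 N ÷ (4.44822 N/lbf) = 780.553 lbf

781 lbf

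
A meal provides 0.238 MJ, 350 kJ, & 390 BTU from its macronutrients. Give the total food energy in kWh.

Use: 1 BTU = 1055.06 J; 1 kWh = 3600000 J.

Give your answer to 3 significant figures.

0.238 MJ × 1000000 = 238000 J
350 kJ × 1000 = 350000 J
390 BTU × 1055.06 = 411473 J
Sum: 238000 + 350000 + 411473 = 999473 J
In kWh: 999473 / 3600000 = 0.277631 kWh

0.278 kWh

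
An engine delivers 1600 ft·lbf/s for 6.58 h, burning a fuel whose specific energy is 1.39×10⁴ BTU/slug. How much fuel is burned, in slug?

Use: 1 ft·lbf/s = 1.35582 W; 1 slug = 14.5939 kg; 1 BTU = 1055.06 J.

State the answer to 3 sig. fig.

1600 ft·lbf/s → 2169.31 W
6.58 h → 23688 s
E = P × t = 2169.31 × 23688 = 5.13866×10⁷ J
1.39×10⁴ BTU/slug → 1.00489×10⁶ J/kg
m = E / e_s = 5.13866×10⁷ / 1.00489×10⁶ = 51.1365 kg
In slug: 51.1365 / 14.5939 = 3.50396 slug

3.50 slug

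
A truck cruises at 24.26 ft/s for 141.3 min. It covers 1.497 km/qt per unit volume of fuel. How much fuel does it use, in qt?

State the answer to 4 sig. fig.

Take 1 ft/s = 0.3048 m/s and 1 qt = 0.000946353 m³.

24.26 ft/s → 7.39445 m/s
141.3 min → 8478 s
d = v × t = 7.39445 × 8478 = 62690.1 m
1.497 km/qt → 1.58186×10⁶ m/m³
V = d / (distance per unit fuel) = 62690.1 / 1.58186×10⁶ = 0.0396306 m³
In qt: 0.0396306 / 0.000946353 = 41.8772 qt

41.88 qt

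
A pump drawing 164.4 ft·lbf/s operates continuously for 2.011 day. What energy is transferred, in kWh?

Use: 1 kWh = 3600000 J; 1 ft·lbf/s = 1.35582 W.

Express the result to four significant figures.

164.4 ft·lbf/s × 1.35582 = 222.897 W
2.011 day × 86400 = 173750 s
E = P × t = 222.897 W × 173750 s = 3.87284×10⁷ J
3.87284×10⁷ J ÷ (3600000 J/kWh) = 10.7579 kWh

10.76 kWh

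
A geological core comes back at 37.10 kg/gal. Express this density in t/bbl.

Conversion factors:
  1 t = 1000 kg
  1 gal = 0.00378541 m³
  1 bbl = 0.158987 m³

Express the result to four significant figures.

37.10 kg/gal ÷ 0.00378541 m³/gal = 9800.79 kg/m³
9800.79 kg/m³ ÷ 1000 kg/t × 0.158987 m³/bbl = 1.5582 t/bbl

1.558 t/bbl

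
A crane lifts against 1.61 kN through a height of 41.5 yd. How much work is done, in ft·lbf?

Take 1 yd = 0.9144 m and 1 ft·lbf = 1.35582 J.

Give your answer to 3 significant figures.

1.61 kN × 1000 = 1610 N
41.5 yd × 0.9144 = 37.9476 m
W = F × d = 1610 N × 37.9476 m = 61095.6 J
61095.6 J ÷ (1.35582 J/ft·lbf) = 45061.7 ft·lbf

4.51×10⁴ ft·lbf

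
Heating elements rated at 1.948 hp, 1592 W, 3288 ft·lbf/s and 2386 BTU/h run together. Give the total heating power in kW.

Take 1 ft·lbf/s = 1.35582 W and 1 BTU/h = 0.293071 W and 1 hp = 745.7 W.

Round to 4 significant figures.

1.948 hp × 745.7 = 1452.62 W
1592 W (already W)
3288 ft·lbf/s × 1.35582 = 4457.94 W
2386 BTU/h × 0.293071 = 699.267 W
Combined: 1452.62 + 1592 + 4457.94 + 699.267 = 8201.83 W
In kW: 8201.83 / 1000 = 8.20183 kW

8.202 kW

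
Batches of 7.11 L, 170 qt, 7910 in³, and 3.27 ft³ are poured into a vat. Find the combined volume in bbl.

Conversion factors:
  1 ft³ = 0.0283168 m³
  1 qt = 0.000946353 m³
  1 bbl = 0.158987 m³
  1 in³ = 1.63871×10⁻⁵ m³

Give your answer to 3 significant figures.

7.11 L × 0.001 = 0.00711 m³
170 qt × 0.000946353 = 0.16088 m³
7910 in³ × 1.63871×10⁻⁵ = 0.129622 m³
3.27 ft³ × 0.0283168 = 0.0925959 m³
Sum: 0.00711 + 0.16088 + 0.129622 + 0.0925959 = 0.390208 m³
In bbl: 0.390208 / 0.158987 = 2.45434 bbl

2.45 bbl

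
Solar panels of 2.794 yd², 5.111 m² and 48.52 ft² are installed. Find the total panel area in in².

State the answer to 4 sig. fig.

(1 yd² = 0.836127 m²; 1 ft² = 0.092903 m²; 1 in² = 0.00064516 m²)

2.794 yd² × 0.836127 = 2.33614 m²
5.111 m² (already m²)
48.52 ft² × 0.092903 = 4.50765 m²
Combined: 2.33614 + 5.111 + 4.50765 = 11.9548 m²
In in²: 11.9548 / 0.00064516 = 18530 in²

1.853×10⁴ in²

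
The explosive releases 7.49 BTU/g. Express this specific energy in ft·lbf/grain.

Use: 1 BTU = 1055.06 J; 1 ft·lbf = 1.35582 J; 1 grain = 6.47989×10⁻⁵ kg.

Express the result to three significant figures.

378 ft·lbf/grain

7.49 BTU/g × 1055.06 J/BTU ÷ 0.001 kg/g = 7.9024×10⁶ J/kg
7.9024×10⁶ J/kg ÷ 1.35582 J/ft·lbf × 6.47989×10⁻⁵ kg/grain = 377.681 ft·lbf/grain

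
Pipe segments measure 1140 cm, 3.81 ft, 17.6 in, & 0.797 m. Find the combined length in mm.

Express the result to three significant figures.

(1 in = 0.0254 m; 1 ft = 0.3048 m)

1.38×10⁴ mm

1140 cm × 0.01 → 11.4 m
3.81 ft × 0.3048 → 1.16129 m
17.6 in × 0.0254 → 0.44704 m
0.797 m (already m)
Total: 11.4 + 1.16129 + 0.44704 + 0.797 = 13.8053 m
In mm: 13.8053 / 0.001 = 13805.3 mm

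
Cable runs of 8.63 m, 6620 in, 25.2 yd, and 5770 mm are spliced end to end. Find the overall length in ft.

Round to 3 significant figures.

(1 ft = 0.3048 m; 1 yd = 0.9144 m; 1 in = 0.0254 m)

8.63 m (already m)
6620 in × 0.0254 = 168.148 m
25.2 yd × 0.9144 = 23.0429 m
5770 mm × 0.001 = 5.77 m
Combined: 8.63 + 168.148 + 23.0429 + 5.77 = 205.591 m
In ft: 205.591 / 0.3048 = 674.511 ft

675 ft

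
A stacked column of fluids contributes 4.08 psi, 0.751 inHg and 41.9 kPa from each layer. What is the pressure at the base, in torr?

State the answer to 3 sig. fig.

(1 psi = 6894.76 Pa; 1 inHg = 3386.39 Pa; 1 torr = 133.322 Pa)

544 torr

4.08 psi × 6894.76 = 28130.6 Pa
0.751 inHg × 3386.39 = 2543.18 Pa
41.9 kPa × 1000 = 41900 Pa
Total: 28130.6 + 2543.18 + 41900 = 72573.8 Pa
In torr: 72573.8 / 133.322 = 544.35 torr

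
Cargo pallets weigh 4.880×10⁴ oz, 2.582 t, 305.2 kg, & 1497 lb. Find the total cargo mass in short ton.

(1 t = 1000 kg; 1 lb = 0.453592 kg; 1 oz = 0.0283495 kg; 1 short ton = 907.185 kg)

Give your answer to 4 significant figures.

4.880×10⁴ oz × 0.0283495 = 1383.46 kg
2.582 t × 1000 = 2582 kg
305.2 kg (already kg)
1497 lb × 0.453592 = 679.027 kg
Total: 1383.46 + 2582 + 305.2 + 679.027 = 4949.69 kg
In short ton: 4949.69 / 907.185 = 5.4561 short ton

5.456 short ton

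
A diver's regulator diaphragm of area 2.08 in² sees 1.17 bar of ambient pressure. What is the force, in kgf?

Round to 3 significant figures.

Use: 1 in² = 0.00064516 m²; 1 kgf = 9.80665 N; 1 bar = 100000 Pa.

1.17 bar × 100000 = 117000 Pa
2.08 in² × 0.00064516 = 0.00134193 m²
F = P × A = 117000 Pa × 0.00134193 m² = 157.006 N
157.006 N ÷ (9.80665 N/kgf) = 16.0102 kgf

16.0 kgf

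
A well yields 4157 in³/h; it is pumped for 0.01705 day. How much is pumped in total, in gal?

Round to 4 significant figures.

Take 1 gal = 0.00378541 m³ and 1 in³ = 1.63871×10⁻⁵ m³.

7.364 gal

4157 in³/h → 1.89225×10⁻⁵ m³/s
0.01705 day → 1473.12 s
V = Q × t = 1.89225×10⁻⁵ × 1473.12 = 0.0278751 m³
In gal: 0.0278751 / 0.00378541 = 7.36383 gal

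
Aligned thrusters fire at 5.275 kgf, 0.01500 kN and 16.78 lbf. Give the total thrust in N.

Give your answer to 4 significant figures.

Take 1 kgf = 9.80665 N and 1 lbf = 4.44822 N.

5.275 kgf × 9.80665 = 51.7301 N
0.01500 kN × 1000 = 15 N
16.78 lbf × 4.44822 = 74.6411 N
Combined: 51.7301 + 15 + 74.6411 = 141.371 N

141.4 N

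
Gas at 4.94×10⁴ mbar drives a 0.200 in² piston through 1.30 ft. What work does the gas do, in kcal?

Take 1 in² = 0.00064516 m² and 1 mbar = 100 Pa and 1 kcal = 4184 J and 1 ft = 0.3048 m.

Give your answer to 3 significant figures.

0.0604 kcal

4.94×10⁴ mbar → 4.94×10⁶ Pa
0.200 in² → 1.29032×10⁻⁴ m²
F = P × A = 4.94×10⁶ × 1.29032×10⁻⁴ = 637.418 N
1.30 ft → 0.39624 m
W = F × d = 637.418 × 0.39624 = 252.571 J
In kcal: 252.571 / 4184 = 0.0603659 kcal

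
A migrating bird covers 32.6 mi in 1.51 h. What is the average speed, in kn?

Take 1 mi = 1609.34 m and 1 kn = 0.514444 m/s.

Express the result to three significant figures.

32.6 mi × 1609.34 → 52464.5 m
1.51 h × 3600 → 5436 s
v = d / t = 52464.5 m / 5436 s = 9.65131 m/s
9.65131 m/s ÷ (0.514444 m/s/kn) = 18.7607 kn

18.8 kn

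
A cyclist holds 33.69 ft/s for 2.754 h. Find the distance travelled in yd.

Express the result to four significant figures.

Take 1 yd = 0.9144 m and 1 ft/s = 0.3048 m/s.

1.113×10⁵ yd

33.69 ft/s × 0.3048 = 10.2687 m/s
2.754 h × 3600 = 9914.4 s
d = v × t = 10.2687 m/s × 9914.4 s = 101808 m
101808 m ÷ (0.9144 m/yd) = 111339 yd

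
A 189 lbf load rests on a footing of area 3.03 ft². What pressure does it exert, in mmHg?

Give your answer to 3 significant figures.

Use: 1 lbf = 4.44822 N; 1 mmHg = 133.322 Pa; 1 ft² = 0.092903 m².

22.4 mmHg

189 lbf × 4.44822 = 840.714 N
3.03 ft² × 0.092903 = 0.281496 m²
P = F / A = 840.714 N / 0.281496 m² = 2986.59 Pa
2986.59 Pa ÷ (133.322 Pa/mmHg) = 22.4013 mmHg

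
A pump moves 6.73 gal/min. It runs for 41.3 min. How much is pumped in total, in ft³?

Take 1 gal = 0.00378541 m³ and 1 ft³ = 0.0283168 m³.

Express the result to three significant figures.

6.73 gal/min → 4.24597×10⁻⁴ m³/s
41.3 min → 2478 s
V = Q × t = 4.24597×10⁻⁴ × 2478 = 1.05215 m³
In ft³: 1.05215 / 0.0283168 = 37.1564 ft³

37.2 ft³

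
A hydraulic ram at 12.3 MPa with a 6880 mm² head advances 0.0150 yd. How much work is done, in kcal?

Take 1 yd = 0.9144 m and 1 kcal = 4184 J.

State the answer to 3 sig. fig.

12.3 MPa → 1.23×10⁷ Pa
6880 mm² → 0.00688 m²
F = P × A = 1.23×10⁷ × 0.00688 = 84624 N
0.0150 yd → 0.013716 m
W = F × d = 84624 × 0.013716 = 1160.7 J
In kcal: 1160.7 / 4184 = 0.277414 kcal

0.277 kcal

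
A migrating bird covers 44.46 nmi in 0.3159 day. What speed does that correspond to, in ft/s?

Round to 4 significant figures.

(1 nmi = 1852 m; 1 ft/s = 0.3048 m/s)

44.46 nmi × 1852 → 82339.9 m
0.3159 day × 86400 → 27293.8 s
v = d / t = 82339.9 m / 27293.8 s = 3.0168 m/s
3.0168 m/s ÷ (0.3048 m/s/ft/s) = 9.89764 ft/s

9.898 ft/s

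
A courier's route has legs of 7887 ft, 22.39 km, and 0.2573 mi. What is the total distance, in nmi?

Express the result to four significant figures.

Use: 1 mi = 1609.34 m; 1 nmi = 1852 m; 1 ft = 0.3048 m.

7887 ft × 0.3048 = 2403.96 m
22.39 km × 1000 = 22390 m
0.2573 mi × 1609.34 = 414.083 m
Sum: 2403.96 + 22390 + 414.083 = 25208 m
In nmi: 25208 / 1852 = 13.6112 nmi

13.61 nmi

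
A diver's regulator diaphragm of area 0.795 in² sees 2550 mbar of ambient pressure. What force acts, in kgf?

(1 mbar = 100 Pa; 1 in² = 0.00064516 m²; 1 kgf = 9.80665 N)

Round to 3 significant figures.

2550 mbar × 100 = 255000 Pa
0.795 in² × 0.00064516 = 5.12902×10⁻⁴ m²
F = P × A = 255000 Pa × 5.12902×10⁻⁴ m² = 130.79 N
130.79 N ÷ (9.80665 N/kgf) = 13.3369 kgf

13.3 kgf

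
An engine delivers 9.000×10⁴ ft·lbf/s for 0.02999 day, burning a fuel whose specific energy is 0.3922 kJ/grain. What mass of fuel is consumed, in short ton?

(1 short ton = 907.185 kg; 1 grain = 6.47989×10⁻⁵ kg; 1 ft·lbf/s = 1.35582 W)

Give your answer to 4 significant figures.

9.000×10⁴ ft·lbf/s → 122024 W
0.02999 day → 2591.14 s
E = P × t = 122024 × 2591.14 = 3.16181×10⁸ J
0.3922 kJ/grain → 6.05257×10⁶ J/kg
m = E / e_s = 3.16181×10⁸ / 6.05257×10⁶ = 52.2391 kg
In short ton: 52.2391 / 907.185 = 0.0575837 short ton

0.05758 short ton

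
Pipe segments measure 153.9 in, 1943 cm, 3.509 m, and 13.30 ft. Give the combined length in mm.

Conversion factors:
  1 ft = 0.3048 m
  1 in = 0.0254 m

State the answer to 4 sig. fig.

153.9 in × 0.0254 = 3.90906 m
1943 cm × 0.01 = 19.43 m
3.509 m (already m)
13.30 ft × 0.3048 = 4.05384 m
Total: 3.90906 + 19.43 + 3.509 + 4.05384 = 30.9019 m
In mm: 30.9019 / 0.001 = 30901.9 mm

3.090×10⁴ mm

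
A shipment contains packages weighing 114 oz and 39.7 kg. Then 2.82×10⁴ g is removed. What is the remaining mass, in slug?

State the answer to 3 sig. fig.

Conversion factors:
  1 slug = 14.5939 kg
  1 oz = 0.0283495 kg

1.01 slug

114 oz × 0.0283495 = 3.23184 kg
39.7 kg (already kg)
2.82×10⁴ g × 0.001 = 28.2 kg
Result: 3.23184 + 39.7 − 28.2 = 14.7318 kg
In slug: 14.7318 / 14.5939 = 1.00945 slug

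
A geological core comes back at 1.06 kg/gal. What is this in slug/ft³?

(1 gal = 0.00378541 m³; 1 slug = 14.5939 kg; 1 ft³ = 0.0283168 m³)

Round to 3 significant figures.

1.06 kg/gal ÷ 0.00378541 m³/gal = 280.023 kg/m³
280.023 kg/m³ ÷ 14.5939 kg/slug × 0.0283168 m³/ft³ = 0.543334 slug/ft³

0.543 slug/ft³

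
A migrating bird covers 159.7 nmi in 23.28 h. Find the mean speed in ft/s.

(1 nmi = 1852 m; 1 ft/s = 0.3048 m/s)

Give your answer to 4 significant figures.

159.7 nmi × 1852 = 295764 m
23.28 h × 3600 = 83808 s
v = d / t = 295764 m / 83808 s = 3.52907 m/s
3.52907 m/s ÷ (0.3048 m/s/ft/s) = 11.5783 ft/s

11.58 ft/s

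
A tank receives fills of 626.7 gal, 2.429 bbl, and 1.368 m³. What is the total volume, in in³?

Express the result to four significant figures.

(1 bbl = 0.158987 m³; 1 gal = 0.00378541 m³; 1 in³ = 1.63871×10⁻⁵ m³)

2.518×10⁵ in³

626.7 gal × 0.00378541 = 2.37232 m³
2.429 bbl × 0.158987 = 0.386179 m³
1.368 m³ (already m³)
Combined: 2.37232 + 0.386179 + 1.368 = 4.1265 m³
In in³: 4.1265 / 1.63871×10⁻⁵ = 251814 in³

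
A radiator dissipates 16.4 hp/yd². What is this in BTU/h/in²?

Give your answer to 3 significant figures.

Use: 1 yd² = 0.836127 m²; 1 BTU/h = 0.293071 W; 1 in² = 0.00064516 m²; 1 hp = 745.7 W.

32.2 BTU/h/in²

16.4 hp/yd² × 745.7 W/hp ÷ 0.836127 m²/yd² = 14626.3 W/m²
14626.3 W/m² ÷ 0.293071 W/BTU/h × 0.00064516 m²/in² = 32.198 BTU/h/in²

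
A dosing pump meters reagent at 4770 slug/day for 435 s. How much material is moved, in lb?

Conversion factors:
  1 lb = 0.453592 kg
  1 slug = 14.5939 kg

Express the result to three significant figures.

4770 slug/day → 0.805705 kg/s
m = ṁ × t = 0.805705 × 435 = 350.482 kg
In lb: 350.482 / 0.453592 = 772.681 lb

773 lb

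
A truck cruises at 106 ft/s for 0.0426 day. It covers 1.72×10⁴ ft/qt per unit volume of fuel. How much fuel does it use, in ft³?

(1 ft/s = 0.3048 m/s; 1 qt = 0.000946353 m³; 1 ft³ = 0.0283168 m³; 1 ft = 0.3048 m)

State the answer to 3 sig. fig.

106 ft/s → 32.3088 m/s
0.0426 day → 3680.64 s
d = v × t = 32.3088 × 3680.64 = 118917 m
1.72×10⁴ ft/qt → 5.53975×10⁶ m/m³
V = d / (distance per unit fuel) = 118917 / 5.53975×10⁶ = 0.0214661 m³
In ft³: 0.0214661 / 0.0283168 = 0.758069 ft³

0.758 ft³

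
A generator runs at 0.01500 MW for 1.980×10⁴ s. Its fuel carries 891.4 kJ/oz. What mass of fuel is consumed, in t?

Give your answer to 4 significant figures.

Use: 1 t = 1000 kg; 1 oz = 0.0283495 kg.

0.009446 t

0.01500 MW → 15000 W
E = P × t = 15000 × 19800 = 2.97×10⁸ J
891.4 kJ/oz → 3.14432×10⁷ J/kg
m = E / e_s = 2.97×10⁸ / 3.14432×10⁷ = 9.4456 kg
In t: 9.4456 / 1000 = 0.0094456 t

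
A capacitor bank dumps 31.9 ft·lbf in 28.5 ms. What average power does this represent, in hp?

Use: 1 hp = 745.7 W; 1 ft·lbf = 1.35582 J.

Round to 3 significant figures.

2.04 hp

31.9 ft·lbf × 1.35582 → 43.2507 J
28.5 ms × 0.001 → 0.0285 s
P = E / t = 43.2507 J / 0.0285 s = 1517.57 W
1517.57 W ÷ (745.7 W/hp) = 2.03509 hp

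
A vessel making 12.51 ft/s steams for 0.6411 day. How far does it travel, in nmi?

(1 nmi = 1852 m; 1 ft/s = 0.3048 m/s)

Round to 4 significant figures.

114.0 nmi

12.51 ft/s × 0.3048 → 3.81305 m/s
0.6411 day × 86400 → 55391 s
d = v × t = 3.81305 m/s × 55391 s = 211209 m
211209 m ÷ (1852 m/nmi) = 114.044 nmi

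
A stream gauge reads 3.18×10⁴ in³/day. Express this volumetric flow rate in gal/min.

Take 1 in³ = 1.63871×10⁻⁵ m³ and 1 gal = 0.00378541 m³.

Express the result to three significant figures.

0.0956 gal/min

3.18×10⁴ in³/day × 1.63871×10⁻⁵ m³/in³ ÷ 86400 s/day = 6.03136×10⁻⁶ m³/s
6.03136×10⁻⁶ m³/s ÷ 0.00378541 m³/gal × 60 s/min = 0.0955991 gal/min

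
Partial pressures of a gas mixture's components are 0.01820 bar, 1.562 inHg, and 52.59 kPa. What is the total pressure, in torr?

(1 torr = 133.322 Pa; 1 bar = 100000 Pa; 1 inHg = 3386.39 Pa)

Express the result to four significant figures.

447.8 torr

0.01820 bar × 100000 = 1820 Pa
1.562 inHg × 3386.39 = 5289.54 Pa
52.59 kPa × 1000 = 52590 Pa
Combined: 1820 + 5289.54 + 52590 = 59699.5 Pa
In torr: 59699.5 / 133.322 = 447.784 torr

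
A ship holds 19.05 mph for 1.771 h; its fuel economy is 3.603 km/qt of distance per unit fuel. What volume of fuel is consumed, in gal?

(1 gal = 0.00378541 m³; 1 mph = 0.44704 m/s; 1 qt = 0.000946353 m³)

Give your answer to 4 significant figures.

19.05 mph → 8.51611 m/s
1.771 h → 6375.6 s
d = v × t = 8.51611 × 6375.6 = 54295.3 m
3.603 km/qt → 3.80725×10⁶ m/m³
V = d / (distance per unit fuel) = 54295.3 / 3.80725×10⁶ = 0.014261 m³
In gal: 0.014261 / 0.00378541 = 3.76736 gal

3.767 gal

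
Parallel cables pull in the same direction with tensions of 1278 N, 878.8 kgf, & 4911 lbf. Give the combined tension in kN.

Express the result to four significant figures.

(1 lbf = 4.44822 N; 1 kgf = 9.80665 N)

31.74 kN

1278 N (already N)
878.8 kgf × 9.80665 → 8618.08 N
4911 lbf × 4.44822 → 21845.2 N
Combined: 1278 + 8618.08 + 21845.2 = 31741.3 N
In kN: 31741.3 / 1000 = 31.7413 kN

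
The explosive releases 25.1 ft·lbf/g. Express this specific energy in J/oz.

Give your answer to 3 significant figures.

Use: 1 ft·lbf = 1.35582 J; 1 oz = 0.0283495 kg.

965 J/oz

25.1 ft·lbf/g × 1.35582 J/ft·lbf ÷ 0.001 kg/g = 34031.1 J/kg
34031.1 J/kg × 0.0283495 kg/oz = 964.765 J/oz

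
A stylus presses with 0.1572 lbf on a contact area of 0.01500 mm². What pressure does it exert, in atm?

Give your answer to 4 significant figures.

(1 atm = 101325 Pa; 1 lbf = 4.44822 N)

0.1572 lbf × 4.44822 → 0.69926 N
0.01500 mm² × 10⁻⁶ → 1.5×10⁻⁸ m²
P = F / A = 0.69926 N / 1.5×10⁻⁸ m² = 4.66173×10⁷ Pa
4.66173×10⁷ Pa ÷ (101325 Pa/atm) = 460.077 atm

460.1 atm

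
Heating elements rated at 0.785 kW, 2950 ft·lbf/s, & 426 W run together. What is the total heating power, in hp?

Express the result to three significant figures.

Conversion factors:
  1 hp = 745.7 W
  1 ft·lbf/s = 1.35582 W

0.785 kW × 1000 → 785 W
2950 ft·lbf/s × 1.35582 → 3999.67 W
426 W (already W)
Total: 785 + 3999.67 + 426 = 5210.67 W
In hp: 5210.67 / 745.7 = 6.98762 hp

6.99 hp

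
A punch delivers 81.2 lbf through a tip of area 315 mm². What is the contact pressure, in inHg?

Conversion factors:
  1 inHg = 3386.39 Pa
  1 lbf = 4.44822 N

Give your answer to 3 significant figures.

339 inHg

81.2 lbf × 4.44822 → 361.195 N
315 mm² × 10⁻⁶ → 3.15×10⁻⁴ m²
P = F / A = 361.195 N / 3.15×10⁻⁴ m² = 1.14665×10⁶ Pa
1.14665×10⁶ Pa ÷ (3386.39 Pa/inHg) = 338.605 inHg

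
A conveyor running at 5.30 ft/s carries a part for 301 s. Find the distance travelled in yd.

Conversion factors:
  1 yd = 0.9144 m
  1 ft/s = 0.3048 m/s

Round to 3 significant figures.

5.30 ft/s × 0.3048 = 1.61544 m/s
d = v × t = 1.61544 m/s × 301 s = 486.247 m
486.247 m ÷ (0.9144 m/yd) = 531.766 yd

532 yd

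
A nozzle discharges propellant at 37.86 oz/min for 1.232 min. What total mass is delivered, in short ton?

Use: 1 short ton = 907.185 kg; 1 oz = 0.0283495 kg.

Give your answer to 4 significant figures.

37.86 oz/min → 0.0178885 kg/s
1.232 min → 73.92 s
m = ṁ × t = 0.0178885 × 73.92 = 1.32232 kg
In short ton: 1.32232 / 907.185 = 0.00145761 short ton

0.001458 short ton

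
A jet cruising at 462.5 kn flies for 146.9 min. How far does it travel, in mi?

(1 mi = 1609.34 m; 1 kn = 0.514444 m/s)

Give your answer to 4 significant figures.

1303 mi

462.5 kn × 0.514444 = 237.93 m/s
146.9 min × 60 = 8814 s
d = v × t = 237.93 m/s × 8814 s = 2.09712×10⁶ m
2.09712×10⁶ m ÷ (1609.34 m/mi) = 1303.09 mi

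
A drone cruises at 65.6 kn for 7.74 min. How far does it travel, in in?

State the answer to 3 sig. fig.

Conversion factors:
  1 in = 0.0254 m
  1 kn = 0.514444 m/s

6.17×10⁵ in

65.6 kn × 0.514444 = 33.7475 m/s
7.74 min × 60 = 464.4 s
d = v × t = 33.7475 m/s × 464.4 s = 15672.3 m
15672.3 m ÷ (0.0254 m/in) = 617020 in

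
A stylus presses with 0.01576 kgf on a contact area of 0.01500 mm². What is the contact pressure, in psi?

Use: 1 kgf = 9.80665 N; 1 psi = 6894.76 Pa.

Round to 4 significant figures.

1494 psi

0.01576 kgf × 9.80665 → 0.154553 N
0.01500 mm² × 10⁻⁶ → 1.5×10⁻⁸ m²
P = F / A = 0.154553 N / 1.5×10⁻⁸ m² = 1.03035×10⁷ Pa
1.03035×10⁷ Pa ÷ (6894.76 Pa/psi) = 1494.4 psi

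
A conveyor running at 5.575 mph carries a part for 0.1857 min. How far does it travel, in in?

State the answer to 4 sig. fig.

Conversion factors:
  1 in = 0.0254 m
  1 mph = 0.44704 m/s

1093 in

5.575 mph × 0.44704 → 2.49225 m/s
0.1857 min × 60 → 11.142 s
d = v × t = 2.49225 m/s × 11.142 s = 27.7686 m
27.7686 m ÷ (0.0254 m/in) = 1093.25 in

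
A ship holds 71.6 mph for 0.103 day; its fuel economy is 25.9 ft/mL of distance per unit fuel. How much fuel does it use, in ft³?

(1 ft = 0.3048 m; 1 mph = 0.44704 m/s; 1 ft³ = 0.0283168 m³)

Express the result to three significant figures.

71.6 mph → 32.0081 m/s
0.103 day → 8899.2 s
d = v × t = 32.0081 × 8899.2 = 284846 m
25.9 ft/mL → 7.89432×10⁶ m/m³
V = d / (distance per unit fuel) = 284846 / 7.89432×10⁶ = 0.0360824 m³
In ft³: 0.0360824 / 0.0283168 = 1.27424 ft³

1.27 ft³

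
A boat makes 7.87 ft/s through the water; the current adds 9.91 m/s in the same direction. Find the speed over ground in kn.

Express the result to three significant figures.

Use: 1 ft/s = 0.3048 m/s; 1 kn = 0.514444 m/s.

7.87 ft/s × 0.3048 → 2.39878 m/s
9.91 m/s (already m/s)
Total: 2.39878 + 9.91 = 12.3088 m/s
In kn: 12.3088 / 0.514444 = 23.9264 kn

23.9 kn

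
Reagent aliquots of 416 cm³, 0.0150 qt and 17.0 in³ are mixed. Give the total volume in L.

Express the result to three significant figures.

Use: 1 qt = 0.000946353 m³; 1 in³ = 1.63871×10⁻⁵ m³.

416 cm³ × 10⁻⁶ = 4.16×10⁻⁴ m³
0.0150 qt × 0.000946353 = 1.41953×10⁻⁵ m³
17.0 in³ × 1.63871×10⁻⁵ = 2.78581×10⁻⁴ m³
Sum: 4.16×10⁻⁴ + 1.41953×10⁻⁵ + 2.78581×10⁻⁴ = 7.08776×10⁻⁴ m³
In L: 7.08776×10⁻⁴ / 0.001 = 0.708776 L

0.709 L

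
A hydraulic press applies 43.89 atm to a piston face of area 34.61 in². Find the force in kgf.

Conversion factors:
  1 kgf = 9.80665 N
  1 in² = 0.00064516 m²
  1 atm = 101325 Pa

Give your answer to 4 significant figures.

1.013×10⁴ kgf

43.89 atm × 101325 = 4.44715×10⁶ Pa
34.61 in² × 0.00064516 = 0.022329 m²
F = P × A = 4.44715×10⁶ Pa × 0.022329 m² = 99300.4 N
99300.4 N ÷ (9.80665 N/kgf) = 10125.8 kgf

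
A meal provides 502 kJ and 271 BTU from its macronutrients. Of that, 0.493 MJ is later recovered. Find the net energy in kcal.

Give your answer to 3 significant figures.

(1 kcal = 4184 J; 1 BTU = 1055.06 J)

502 kJ × 1000 → 502000 J
271 BTU × 1055.06 → 285921 J
0.493 MJ × 1000000 → 493000 J
Net: 502000 + 285921 − 493000 = 294921 J
In kcal: 294921 / 4184 = 70.4878 kcal

70.5 kcal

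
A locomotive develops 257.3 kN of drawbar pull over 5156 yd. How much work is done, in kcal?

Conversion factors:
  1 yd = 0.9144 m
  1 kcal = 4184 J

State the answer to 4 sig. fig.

2.899×10⁵ kcal

257.3 kN × 1000 = 257300 N
5156 yd × 0.9144 = 4714.65 m
W = F × d = 257300 N × 4714.65 m = 1.21308×10⁹ J
1.21308×10⁹ J ÷ (4184 J/kcal) = 289933 kcal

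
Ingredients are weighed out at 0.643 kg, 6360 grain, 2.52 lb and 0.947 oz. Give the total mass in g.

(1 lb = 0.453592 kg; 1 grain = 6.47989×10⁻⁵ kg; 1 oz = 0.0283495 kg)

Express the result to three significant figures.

2230 g

0.643 kg (already kg)
6360 grain × 6.47989×10⁻⁵ → 0.412121 kg
2.52 lb × 0.453592 → 1.14305 kg
0.947 oz × 0.0283495 → 0.026847 kg
Combined: 0.643 + 0.412121 + 1.14305 + 0.026847 = 2.22502 kg
In g: 2.22502 / 0.001 = 2225.02 g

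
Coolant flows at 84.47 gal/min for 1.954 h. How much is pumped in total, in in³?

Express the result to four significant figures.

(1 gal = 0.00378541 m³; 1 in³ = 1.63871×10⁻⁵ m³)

84.47 gal/min → 0.00532923 m³/s
1.954 h → 7034.4 s
V = Q × t = 0.00532923 × 7034.4 = 37.4879 m³
In in³: 37.4879 / 1.63871×10⁻⁵ = 2.28765×10⁶ in³

2.288×10⁶ in³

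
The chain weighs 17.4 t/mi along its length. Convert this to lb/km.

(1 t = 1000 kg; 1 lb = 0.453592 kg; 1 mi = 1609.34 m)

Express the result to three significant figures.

17.4 t/mi × 1000 kg/t ÷ 1609.34 m/mi = 10.8119 kg/m
10.8119 kg/m ÷ 0.453592 kg/lb × 1000 m/km = 23836.2 lb/km

2.38×10⁴ lb/km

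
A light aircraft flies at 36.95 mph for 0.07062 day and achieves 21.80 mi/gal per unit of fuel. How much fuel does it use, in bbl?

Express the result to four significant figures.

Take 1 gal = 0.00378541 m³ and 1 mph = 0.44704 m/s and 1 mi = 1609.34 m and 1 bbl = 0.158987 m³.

36.95 mph → 16.5181 m/s
0.07062 day → 6101.57 s
d = v × t = 16.5181 × 6101.57 = 100786 m
21.80 mi/gal → 9.26811×10⁶ m/m³
V = d / (distance per unit fuel) = 100786 / 9.26811×10⁶ = 0.0108745 m³
In bbl: 0.0108745 / 0.158987 = 0.0683987 bbl

0.06840 bbl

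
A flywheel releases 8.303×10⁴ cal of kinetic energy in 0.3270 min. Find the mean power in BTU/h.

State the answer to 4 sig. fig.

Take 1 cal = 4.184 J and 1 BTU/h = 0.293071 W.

8.303×10⁴ cal × 4.184 → 347398 J
0.3270 min × 60 → 19.62 s
P = E / t = 347398 J / 19.62 s = 17706.3 W
17706.3 W ÷ (0.293071 W/BTU/h) = 60416.4 BTU/h

6.042×10⁴ BTU/h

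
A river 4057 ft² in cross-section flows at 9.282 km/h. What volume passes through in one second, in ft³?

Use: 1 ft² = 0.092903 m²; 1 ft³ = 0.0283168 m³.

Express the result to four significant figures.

3.432×10⁴ ft³

9.282 km/h × (1/3.6) → 2.57833 m/s
4057 ft² × 0.092903 → 376.907 m²
V = v × A × t = 2.57833 m/s × 376.907 m² × 1 s = 971.791 m³
971.791 m³ ÷ (0.0283168 m³/ft³) = 34318.5 ft³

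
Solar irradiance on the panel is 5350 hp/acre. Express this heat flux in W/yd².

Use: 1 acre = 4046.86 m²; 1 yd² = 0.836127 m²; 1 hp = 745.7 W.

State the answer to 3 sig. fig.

824 W/yd²

5350 hp/acre × 745.7 W/hp ÷ 4046.86 m²/acre = 985.825 W/m²
985.825 W/m² × 0.836127 m²/yd² = 824.275 W/yd²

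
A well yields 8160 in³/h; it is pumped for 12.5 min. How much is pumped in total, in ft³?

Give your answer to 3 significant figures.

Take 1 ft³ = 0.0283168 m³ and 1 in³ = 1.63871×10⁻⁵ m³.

8160 in³/h → 3.71441×10⁻⁵ m³/s
12.5 min → 750 s
V = Q × t = 3.71441×10⁻⁵ × 750 = 0.0278581 m³
In ft³: 0.0278581 / 0.0283168 = 0.983801 ft³

0.984 ft³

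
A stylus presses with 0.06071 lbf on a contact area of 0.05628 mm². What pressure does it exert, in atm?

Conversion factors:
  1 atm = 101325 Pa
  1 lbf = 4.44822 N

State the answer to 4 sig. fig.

47.36 atm

0.06071 lbf × 4.44822 → 0.270051 N
0.05628 mm² × 10⁻⁶ → 5.628×10⁻⁸ m²
P = F / A = 0.270051 N / 5.628×10⁻⁸ m² = 4.79835×10⁶ Pa
4.79835×10⁶ Pa ÷ (101325 Pa/atm) = 47.356 atm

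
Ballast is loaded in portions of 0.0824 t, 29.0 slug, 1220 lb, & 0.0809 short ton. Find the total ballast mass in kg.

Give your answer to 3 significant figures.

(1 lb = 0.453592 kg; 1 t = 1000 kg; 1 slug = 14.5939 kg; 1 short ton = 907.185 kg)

0.0824 t × 1000 → 82.4 kg
29.0 slug × 14.5939 → 423.223 kg
1220 lb × 0.453592 → 553.382 kg
0.0809 short ton × 907.185 → 73.3913 kg
Total: 82.4 + 423.223 + 553.382 + 73.3913 = 1132.4 kg

1130 kg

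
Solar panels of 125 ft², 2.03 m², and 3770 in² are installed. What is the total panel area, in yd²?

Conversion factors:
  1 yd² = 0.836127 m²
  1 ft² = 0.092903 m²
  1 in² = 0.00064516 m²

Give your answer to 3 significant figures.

125 ft² × 0.092903 = 11.6129 m²
2.03 m² (already m²)
3770 in² × 0.00064516 = 2.43225 m²
Sum: 11.6129 + 2.03 + 2.43225 = 16.0752 m²
In yd²: 16.0752 / 0.836127 = 19.2258 yd²

19.2 yd²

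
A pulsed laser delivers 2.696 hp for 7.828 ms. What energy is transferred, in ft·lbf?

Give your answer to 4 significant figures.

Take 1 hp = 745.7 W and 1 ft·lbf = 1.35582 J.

2.696 hp × 745.7 → 2010.41 W
7.828 ms × 0.001 → 0.007828 s
E = P × t = 2010.41 W × 0.007828 s = 15.7375 J
15.7375 J ÷ (1.35582 J/ft·lbf) = 11.6074 ft·lbf

11.61 ft·lbf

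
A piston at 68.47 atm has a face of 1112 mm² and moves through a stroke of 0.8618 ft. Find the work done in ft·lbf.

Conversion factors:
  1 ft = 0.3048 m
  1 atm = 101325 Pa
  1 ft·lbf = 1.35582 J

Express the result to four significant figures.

68.47 atm → 6.93772×10⁶ Pa
1112 mm² → 0.001112 m²
F = P × A = 6.93772×10⁶ × 0.001112 = 7714.74 N
0.8618 ft → 0.262677 m
W = F × d = 7714.74 × 0.262677 = 2026.48 J
In ft·lbf: 2026.48 / 1.35582 = 1494.65 ft·lbf

1495 ft·lbf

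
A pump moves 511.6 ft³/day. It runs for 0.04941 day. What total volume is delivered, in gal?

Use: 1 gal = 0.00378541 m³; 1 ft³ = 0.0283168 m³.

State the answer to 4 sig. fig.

189.1 gal

511.6 ft³/day → 1.67672×10⁻⁴ m³/s
0.04941 day → 4269.02 s
V = Q × t = 1.67672×10⁻⁴ × 4269.02 = 0.715795 m³
In gal: 0.715795 / 0.00378541 = 189.093 gal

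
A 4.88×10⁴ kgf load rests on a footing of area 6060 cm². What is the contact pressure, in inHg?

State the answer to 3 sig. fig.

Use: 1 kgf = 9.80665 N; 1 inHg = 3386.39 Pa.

233 inHg

4.88×10⁴ kgf × 9.80665 → 478565 N
6060 cm² × 0.0001 → 0.606 m²
P = F / A = 478565 N / 0.606 m² = 789711 Pa
789711 Pa ÷ (3386.39 Pa/inHg) = 233.201 inHg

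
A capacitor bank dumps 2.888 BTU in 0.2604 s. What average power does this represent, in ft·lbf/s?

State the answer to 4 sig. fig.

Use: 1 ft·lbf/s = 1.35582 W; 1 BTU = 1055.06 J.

2.888 BTU × 1055.06 → 3047.01 J
P = E / t = 3047.01 J / 0.2604 s = 11701.3 W
11701.3 W ÷ (1.35582 W/ft·lbf/s) = 8630.42 ft·lbf/s

8630 ft·lbf/s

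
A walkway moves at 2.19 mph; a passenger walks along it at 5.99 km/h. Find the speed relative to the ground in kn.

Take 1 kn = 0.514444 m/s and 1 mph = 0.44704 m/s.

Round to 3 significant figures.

5.14 kn

2.19 mph × 0.44704 → 0.979018 m/s
5.99 km/h × (1/3.6) → 1.66389 m/s
Combined: 0.979018 + 1.66389 = 2.64291 m/s
In kn: 2.64291 / 0.514444 = 5.13741 kn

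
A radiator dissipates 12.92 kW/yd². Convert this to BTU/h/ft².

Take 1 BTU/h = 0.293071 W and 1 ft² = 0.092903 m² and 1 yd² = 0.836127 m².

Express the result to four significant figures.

4898 BTU/h/ft²

12.92 kW/yd² × 1000 W/kW ÷ 0.836127 m²/yd² = 15452.2 W/m²
15452.2 W/m² ÷ 0.293071 W/BTU/h × 0.092903 m²/ft² = 4898.32 BTU/h/ft²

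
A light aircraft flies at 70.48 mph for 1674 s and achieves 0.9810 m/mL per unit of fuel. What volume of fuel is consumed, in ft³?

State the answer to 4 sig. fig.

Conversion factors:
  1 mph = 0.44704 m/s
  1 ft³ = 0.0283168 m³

70.48 mph → 31.5074 m/s
d = v × t = 31.5074 × 1674 = 52743.4 m
0.9810 m/mL → 981000 m/m³
V = d / (distance per unit fuel) = 52743.4 / 981000 = 0.0537649 m³
In ft³: 0.0537649 / 0.0283168 = 1.89869 ft³

1.899 ft³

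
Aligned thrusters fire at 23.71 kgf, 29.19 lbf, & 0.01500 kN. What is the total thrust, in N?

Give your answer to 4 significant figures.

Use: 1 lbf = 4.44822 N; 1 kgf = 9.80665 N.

23.71 kgf × 9.80665 = 232.516 N
29.19 lbf × 4.44822 = 129.844 N
0.01500 kN × 1000 = 15 N
Total: 232.516 + 129.844 + 15 = 377.36 N

377.4 N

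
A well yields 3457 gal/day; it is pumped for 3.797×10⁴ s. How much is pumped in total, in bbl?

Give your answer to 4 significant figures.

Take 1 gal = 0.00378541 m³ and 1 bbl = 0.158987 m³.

36.17 bbl

3457 gal/day → 1.5146×10⁻⁴ m³/s
V = Q × t = 1.5146×10⁻⁴ × 37970 = 5.75094 m³
In bbl: 5.75094 / 0.158987 = 36.1724 bbl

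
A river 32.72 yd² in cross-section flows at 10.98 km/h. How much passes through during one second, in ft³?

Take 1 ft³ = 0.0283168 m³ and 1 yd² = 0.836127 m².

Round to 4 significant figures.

10.98 km/h × (1/3.6) → 3.05 m/s
32.72 yd² × 0.836127 → 27.3581 m²
V = v × A × t = 3.05 m/s × 27.3581 m² × 1 s = 83.4422 m³
83.4422 m³ ÷ (0.0283168 m³/ft³) = 2946.74 ft³

2947 ft³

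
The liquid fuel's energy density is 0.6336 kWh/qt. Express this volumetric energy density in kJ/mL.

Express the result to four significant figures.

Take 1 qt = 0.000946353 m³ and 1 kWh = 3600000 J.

2.410 kJ/mL

0.6336 kWh/qt × 3600000 J/kWh ÷ 0.000946353 m³/qt = 2.41026×10⁹ J/m³
2.41026×10⁹ J/m³ ÷ 1000 J/kJ × 10⁻⁶ m³/mL = 2.41026 kJ/mL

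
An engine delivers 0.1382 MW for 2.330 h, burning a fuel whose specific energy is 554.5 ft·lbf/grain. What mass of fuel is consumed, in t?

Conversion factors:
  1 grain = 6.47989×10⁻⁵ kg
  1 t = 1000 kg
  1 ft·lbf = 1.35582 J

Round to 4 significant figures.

0.1382 MW → 138200 W
2.330 h → 8388 s
E = P × t = 138200 × 8388 = 1.15922×10⁹ J
554.5 ft·lbf/grain → 1.16021×10⁷ J/kg
m = E / e_s = 1.15922×10⁹ / 1.16021×10⁷ = 99.9147 kg
In t: 99.9147 / 1000 = 0.0999147 t

0.09991 t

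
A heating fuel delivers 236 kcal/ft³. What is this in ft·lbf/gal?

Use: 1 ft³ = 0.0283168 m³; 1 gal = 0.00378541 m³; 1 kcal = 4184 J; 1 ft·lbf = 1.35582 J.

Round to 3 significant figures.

236 kcal/ft³ × 4184 J/kcal ÷ 0.0283168 m³/ft³ = 3.48706×10⁷ J/m³
3.48706×10⁷ J/m³ ÷ 1.35582 J/ft·lbf × 0.00378541 m³/gal = 97357.7 ft·lbf/gal

9.74×10⁴ ft·lbf/gal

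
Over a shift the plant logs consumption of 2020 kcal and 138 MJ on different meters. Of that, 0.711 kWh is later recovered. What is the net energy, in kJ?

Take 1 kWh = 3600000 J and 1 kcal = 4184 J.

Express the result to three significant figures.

1.44×10⁵ kJ

2020 kcal × 4184 = 8.45168×10⁶ J
138 MJ × 1000000 = 1.38×10⁸ J
0.711 kWh × 3600000 = 2.5596×10⁶ J
Net: 8.45168×10⁶ + 1.38×10⁸ − 2.5596×10⁶ = 1.43892×10⁸ J
In kJ: 1.43892×10⁸ / 1000 = 143892 kJ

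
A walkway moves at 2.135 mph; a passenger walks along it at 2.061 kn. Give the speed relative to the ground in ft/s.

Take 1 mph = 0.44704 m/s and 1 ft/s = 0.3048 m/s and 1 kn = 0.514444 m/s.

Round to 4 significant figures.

6.610 ft/s

2.135 mph × 0.44704 = 0.95443 m/s
2.061 kn × 0.514444 = 1.06027 m/s
Total: 0.95443 + 1.06027 = 2.0147 m/s
In ft/s: 2.0147 / 0.3048 = 6.60991 ft/s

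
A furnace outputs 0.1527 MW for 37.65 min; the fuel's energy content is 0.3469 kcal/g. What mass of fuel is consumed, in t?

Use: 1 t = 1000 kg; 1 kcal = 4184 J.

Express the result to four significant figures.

0.2377 t

0.1527 MW → 152700 W
37.65 min → 2259 s
E = P × t = 152700 × 2259 = 3.44949×10⁸ J
0.3469 kcal/g → 1.45143×10⁶ J/kg
m = E / e_s = 3.44949×10⁸ / 1.45143×10⁶ = 237.661 kg
In t: 237.661 / 1000 = 0.237661 t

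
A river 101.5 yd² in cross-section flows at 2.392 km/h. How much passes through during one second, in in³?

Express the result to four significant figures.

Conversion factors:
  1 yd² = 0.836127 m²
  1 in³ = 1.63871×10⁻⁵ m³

2.392 km/h × (1/3.6) → 0.664444 m/s
101.5 yd² × 0.836127 → 84.8669 m²
V = v × A × t = 0.664444 m/s × 84.8669 m² × 1 s = 56.3893 m³
56.3893 m³ ÷ (1.63871×10⁻⁵ m³/in³) = 3.44108×10⁶ in³

3.441×10⁶ in³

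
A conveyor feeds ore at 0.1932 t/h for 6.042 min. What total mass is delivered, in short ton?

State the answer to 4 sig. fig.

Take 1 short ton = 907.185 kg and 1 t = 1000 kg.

0.1932 t/h → 0.0536667 kg/s
6.042 min → 362.52 s
m = ṁ × t = 0.0536667 × 362.52 = 19.4553 kg
In short ton: 19.4553 / 907.185 = 0.0214458 short ton

0.02145 short ton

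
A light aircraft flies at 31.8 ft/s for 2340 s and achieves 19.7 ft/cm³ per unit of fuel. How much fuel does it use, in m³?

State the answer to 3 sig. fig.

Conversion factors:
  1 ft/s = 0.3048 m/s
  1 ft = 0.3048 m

0.00378 m³

31.8 ft/s → 9.69264 m/s
d = v × t = 9.69264 × 2340 = 22680.8 m
19.7 ft/cm³ → 6.00456×10⁶ m/m³
V = d / (distance per unit fuel) = 22680.8 / 6.00456×10⁶ = 0.00377726 m³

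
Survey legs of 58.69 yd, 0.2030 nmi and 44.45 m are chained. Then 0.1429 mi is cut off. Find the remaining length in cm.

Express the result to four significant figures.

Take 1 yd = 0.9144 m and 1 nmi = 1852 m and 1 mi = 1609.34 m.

2.441×10⁴ cm

58.69 yd × 0.9144 → 53.6661 m
0.2030 nmi × 1852 → 375.956 m
44.45 m (already m)
0.1429 mi × 1609.34 → 229.975 m
Result: 53.6661 + 375.956 + 44.45 − 229.975 = 244.097 m
In cm: 244.097 / 0.01 = 24409.7 cm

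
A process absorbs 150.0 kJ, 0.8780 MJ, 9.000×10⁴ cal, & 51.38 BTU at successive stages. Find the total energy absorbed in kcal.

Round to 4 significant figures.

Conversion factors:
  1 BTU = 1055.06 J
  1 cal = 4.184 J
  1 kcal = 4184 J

348.7 kcal

150.0 kJ × 1000 = 150000 J
0.8780 MJ × 1000000 = 878000 J
9.000×10⁴ cal × 4.184 = 376560 J
51.38 BTU × 1055.06 = 54209 J
Total: 150000 + 878000 + 376560 + 54209 = 1.45877×10⁶ J
In kcal: 1.45877×10⁶ / 4184 = 348.654 kcal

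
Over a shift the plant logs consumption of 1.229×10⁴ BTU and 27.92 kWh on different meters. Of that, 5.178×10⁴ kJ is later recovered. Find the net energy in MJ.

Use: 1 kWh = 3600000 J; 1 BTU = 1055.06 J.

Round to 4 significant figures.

1.229×10⁴ BTU × 1055.06 = 1.29667×10⁷ J
27.92 kWh × 3600000 = 1.00512×10⁸ J
5.178×10⁴ kJ × 1000 = 5.178×10⁷ J
Sum: 1.29667×10⁷ + 1.00512×10⁸ − 5.178×10⁷ = 6.16987×10⁷ J
In MJ: 6.16987×10⁷ / 1000000 = 61.6987 MJ

61.70 MJ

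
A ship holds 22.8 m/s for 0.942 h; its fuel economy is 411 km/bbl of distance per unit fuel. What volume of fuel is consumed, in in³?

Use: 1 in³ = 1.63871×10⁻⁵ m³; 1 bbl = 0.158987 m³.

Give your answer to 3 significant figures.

1830 in³

0.942 h → 3391.2 s
d = v × t = 22.8 × 3391.2 = 77319.4 m
411 km/bbl → 2.58512×10⁶ m/m³
V = d / (distance per unit fuel) = 77319.4 / 2.58512×10⁶ = 0.0299094 m³
In in³: 0.0299094 / 1.63871×10⁻⁵ = 1825.18 in³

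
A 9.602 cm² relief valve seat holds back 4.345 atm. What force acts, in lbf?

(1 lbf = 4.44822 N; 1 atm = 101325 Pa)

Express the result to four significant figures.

4.345 atm × 101325 = 440257 Pa
9.602 cm² × 0.0001 = 9.602×10⁻⁴ m²
F = P × A = 440257 Pa × 9.602×10⁻⁴ m² = 422.735 N
422.735 N ÷ (4.44822 N/lbf) = 95.0346 lbf

95.03 lbf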